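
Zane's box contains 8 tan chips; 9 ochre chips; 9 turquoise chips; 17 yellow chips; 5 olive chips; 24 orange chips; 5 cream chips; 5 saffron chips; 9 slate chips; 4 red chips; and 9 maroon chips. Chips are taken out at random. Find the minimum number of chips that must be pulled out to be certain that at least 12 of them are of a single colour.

86

Pigeonhole: the 11 colours are the holes; the chips drawn are the pigeons.
To avoid 12 of any one colour, the worst case takes at most 11 of each colour, or every chip of a colour that has fewer than 11.
That gives 8 + 9 + 9 + 11 + 5 + 11 + 5 + 5 + 9 + 4 + 9 = 85 chips with no colour reaching 12.
The next chip forces some colour to 12, so 85 + 1 = 86.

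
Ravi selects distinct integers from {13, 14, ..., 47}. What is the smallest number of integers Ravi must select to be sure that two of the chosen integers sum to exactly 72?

25

A set avoiding the sum 72 can contain at most one of each pair {x, 72−x}, plus the 13 elements whose complement lies outside the range or equal to its own complement.
The integers 13, …, 36 (24 of them) are such a set: any two sum to at least 13+14 = 27 and at most 35+36 = 71 < 72.
Any 25th integer completes one of the 11 pairs, so 25 choices force a sum of 72.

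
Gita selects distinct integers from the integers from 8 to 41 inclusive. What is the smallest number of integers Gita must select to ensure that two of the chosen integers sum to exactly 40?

23

A set avoiding the sum 40 can contain at most one of each pair {x, 40−x}, plus the 10 elements whose complement lies outside the range or equal to its own complement.
The integers 20, …, 41 (22 of them) are such a set: any two sum to at least 20+21 = 41 > 40.
By the pigeonhole principle, any 23rd integer completes one of the 12 pairs, so 23 choices force a sum of 40.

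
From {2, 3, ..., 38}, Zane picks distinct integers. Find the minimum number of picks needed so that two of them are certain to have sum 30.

25

A set avoiding the sum 30 can contain at most one of each pair {x, 30−x}, plus the 11 elements whose complement lies outside the range or equal to its own complement.
The integers 15, …, 38 (24 of them) are such a set: any two sum to at least 15+16 = 31 > 30.
Any 25th integer completes one of the 13 pairs, so 25 choices force a sum of 30.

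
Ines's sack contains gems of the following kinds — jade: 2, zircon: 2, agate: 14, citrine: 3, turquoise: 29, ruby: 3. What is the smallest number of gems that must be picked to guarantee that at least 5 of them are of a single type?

19

The 6 types are the holes; the gems drawn are the pigeons.
To avoid 5 of any one type, the worst case takes at most 4 of each type, or every gem of a type that has fewer than 4.
That gives 2 + 2 + 4 + 3 + 4 + 3 = 18 gems with no type reaching 5.
The next gem forces some type to 5, so 18 + 1 = 19.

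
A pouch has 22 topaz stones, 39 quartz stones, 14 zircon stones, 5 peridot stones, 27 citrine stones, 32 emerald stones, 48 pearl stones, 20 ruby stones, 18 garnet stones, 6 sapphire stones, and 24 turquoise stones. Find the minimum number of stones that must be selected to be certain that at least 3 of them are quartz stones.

219

In the worst case for collecting quartz stones, every non-quartz stone comes out first.
There are 22 + 14 + 5 + 27 + 32 + 48 + 20 + 18 + 6 + 24 = 216 non-quartz stones altogether.
After those, each further stone must be quartz, so 216 + 3 = 219 draws guarantee 3 quartz stones.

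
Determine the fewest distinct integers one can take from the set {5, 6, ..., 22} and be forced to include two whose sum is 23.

12

Two chosen integers sum to 23 exactly when both halves of some pair {x, 23−x} with 5 ≤ x ≤ 23−x ≤ 18 are chosen — 7 such pairs.
The remaining 4 elements (those with no distinct partner in range) can never complete a 23-sum, so the worst case takes all of them and one from each pair: 4 + 7 = 11.
Pigeonhole: the 12th integer has to be the second member of some pair, so 11 + 1 = 12.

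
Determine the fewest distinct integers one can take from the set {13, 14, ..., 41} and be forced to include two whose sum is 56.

17

Two chosen integers sum to 56 exactly when both halves of some pair {x, 56−x} with 15 ≤ x ≤ 56−x ≤ 41 are chosen — 13 such pairs.
The remaining 3 elements (those with no distinct partner in range) can never complete a 56-sum, so the worst case takes all of them and one from each pair: 3 + 13 = 16.
By pigeonhole, the 17th integer has to be the second member of some pair, so 16 + 1 = 17.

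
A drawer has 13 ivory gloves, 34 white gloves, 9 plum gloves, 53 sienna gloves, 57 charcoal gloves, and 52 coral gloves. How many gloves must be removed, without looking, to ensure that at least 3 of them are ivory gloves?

In the worst case for collecting ivory gloves, every non-ivory glove comes out first.
There are 34 + 9 + 53 + 57 + 52 = 205 non-ivory gloves altogether.
After those, each further glove must be ivory, so 205 + 3 = 208 draws guarantee 3 ivory gloves.

208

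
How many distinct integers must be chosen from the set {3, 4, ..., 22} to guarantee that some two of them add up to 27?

12

A set avoiding the sum 27 can contain at most one of each pair {x, 27−x}, plus the 2 elements whose complement lies outside the range.
The integers 3, …, 13 (11 of them) are such a set: any two sum to at least 3+4 = 7 and at most 12+13 = 25 < 27.
Pigeonhole: any 12th integer completes one of the 9 pairs, so 12 choices force a sum of 27.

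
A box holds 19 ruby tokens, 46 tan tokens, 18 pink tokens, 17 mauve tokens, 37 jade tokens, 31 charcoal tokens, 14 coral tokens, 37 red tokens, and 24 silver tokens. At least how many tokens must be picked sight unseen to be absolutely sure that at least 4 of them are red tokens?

210

In the worst case for collecting red tokens, every non-red token comes out first.
There are 19 + 46 + 18 + 17 + 37 + 31 + 14 + 24 = 206 non-red tokens altogether.
After those, each further token must be red, so 206 + 4 = 210 draws guarantee 4 red tokens.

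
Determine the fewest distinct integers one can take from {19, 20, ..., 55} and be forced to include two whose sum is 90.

28

Group the elements by complementary pair {x, 90−x}: {35,55}, {36,54}, {37,53}, …, giving 10 two-element pairs, the single value 45 (it cannot pair with itself since the integers are distinct), and 16 integers whose partner 90−x falls outside [19,55].
Treating each of those 27 groups as a pigeonhole, one can pick one integer per group — 27 integers — with no two summing to 90.
The 28th integer lands in an occupied pair, forcing a sum of 90.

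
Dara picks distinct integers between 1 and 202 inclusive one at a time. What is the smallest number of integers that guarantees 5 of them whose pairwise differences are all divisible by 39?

Integers whose pairwise differences are multiples of 39 are exactly those sharing a remainder mod 39. By the pigeonhole principle, the 39 residue classes mod 39 are the pigeonholes.
With 156 integers one could put 4 in each residue class and have no class reach 5.
The 157th integer pushes some class to 5, so 39·4 + 1 = 157.

157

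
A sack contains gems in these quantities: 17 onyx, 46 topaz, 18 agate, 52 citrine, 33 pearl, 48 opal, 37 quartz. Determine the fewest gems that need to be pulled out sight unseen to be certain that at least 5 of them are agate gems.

238

In the worst case for collecting agate gems, every non-agate gem comes out first.
There are 17 + 46 + 52 + 33 + 48 + 37 = 233 non-agate gems altogether.
After those, each further gem must be agate, so 233 + 5 = 238 draws guarantee 5 agate gems.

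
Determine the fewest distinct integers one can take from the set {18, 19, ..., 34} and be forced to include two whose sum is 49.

Group the elements by complementary pair {x, 49−x}: {18,31}, {19,30}, {20,29}, …, giving 7 two-element pairs and 3 integers whose partner 49−x falls outside [18,34].
Pigeonhole: treating each of those 10 groups as a pigeonhole, one can pick one integer per group — 10 integers — with no two summing to 49.
The 11th integer lands in an occupied pair, forcing a sum of 49.

11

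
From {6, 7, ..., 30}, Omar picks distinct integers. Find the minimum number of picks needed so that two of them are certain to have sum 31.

Group the elements by complementary pair {x, 31−x}: {6,25}, {7,24}, {8,23}, …, giving 10 two-element pairs and 5 integers whose partner 31−x falls outside [6,30].
By the pigeonhole principle, treating each of those 15 groups as a pigeonhole, one can pick one integer per group — 15 integers — with no two summing to 31.
The 16th integer lands in an occupied pair, forcing a sum of 31.

16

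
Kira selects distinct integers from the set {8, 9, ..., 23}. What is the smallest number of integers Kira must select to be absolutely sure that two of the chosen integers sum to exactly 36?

A set avoiding the sum 36 can contain at most one of each pair {x, 36−x}, plus the 6 elements whose complement lies outside the range or equal to its own complement.
The integers 8, …, 18 (11 of them) are such a set: any two sum to at least 8+9 = 17 and at most 17+18 = 35 < 36.
Pigeonhole: any 12th integer completes one of the 5 pairs, so 12 choices force a sum of 36.

12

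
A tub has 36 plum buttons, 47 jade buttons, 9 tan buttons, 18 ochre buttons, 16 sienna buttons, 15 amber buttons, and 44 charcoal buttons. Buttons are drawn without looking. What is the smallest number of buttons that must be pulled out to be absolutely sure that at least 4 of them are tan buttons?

180

In the worst case for collecting tan buttons, every non-tan button comes out first.
There are 36 + 47 + 18 + 16 + 15 + 44 = 176 non-tan buttons altogether.
After those, each further button must be tan, so 176 + 4 = 180 draws guarantee 4 tan buttons.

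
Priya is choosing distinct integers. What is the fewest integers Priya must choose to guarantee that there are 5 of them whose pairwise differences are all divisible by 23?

93

Integers whose pairwise differences are multiples of 23 are exactly those sharing a remainder mod 23. By the pigeonhole principle, the 23 residue classes mod 23 are the pigeonholes.
With 92 integers one could put 4 in each residue class and have no class reach 5.
The 93rd integer pushes some class to 5, so 23·4 + 1 = 93.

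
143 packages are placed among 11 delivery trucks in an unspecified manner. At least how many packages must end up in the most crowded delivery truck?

13

Pigeonhole: the 11 delivery trucks are the holes and the 143 packages are the pigeons.
If every delivery truck held at most 12 packages, the total would be at most 11 × 12 = 132, which is less than 143.
So some delivery truck holds at least ⌈143/11⌉ = 13 packages.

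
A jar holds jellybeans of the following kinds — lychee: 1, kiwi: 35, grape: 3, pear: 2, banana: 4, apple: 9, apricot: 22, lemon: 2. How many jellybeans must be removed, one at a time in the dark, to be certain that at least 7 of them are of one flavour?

Put each drawn jellybean into a box by flavour. The largest draw with every box below 7 takes min(count, 6) from each flavour; flavours with fewer than 6 contribute all they have.
Σ min(cᵢ, 6) = 1 + 6 + 3 + 2 + 4 + 6 + 6 + 2 = 30.
Draw number 30 + 1 = 31 must push one box to 7.

31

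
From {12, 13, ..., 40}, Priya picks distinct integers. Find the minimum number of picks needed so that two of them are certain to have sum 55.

A set avoiding the sum 55 can contain at most one of each pair {x, 55−x}, plus the 3 elements whose complement lies outside the range.
The integers 12, …, 27 (16 of them) are such a set: any two sum to at least 12+13 = 25 and at most 26+27 = 53 < 55.
By the pigeonhole principle, any 17th integer completes one of the 13 pairs, so 17 choices force a sum of 55.

17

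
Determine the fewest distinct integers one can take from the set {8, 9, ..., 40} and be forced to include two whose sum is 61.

24

Group the elements by complementary pair {x, 61−x}: {21,40}, {22,39}, {23,38}, …, giving 10 two-element pairs and 13 integers whose partner 61−x falls outside [8,40].
Pigeonhole: treating each of those 23 groups as a pigeonhole, one can pick one integer per group — 23 integers — with no two summing to 61.
The 24th integer lands in an occupied pair, forcing a sum of 61.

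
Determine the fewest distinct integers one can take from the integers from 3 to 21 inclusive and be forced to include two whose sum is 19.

Group the elements by complementary pair {x, 19−x}: {3,16}, {4,15}, {5,14}, …, giving 7 two-element pairs and 5 integers whose partner 19−x falls outside [3,21].
Treating each of those 12 groups as a pigeonhole, one can pick one integer per group — 12 integers — with no two summing to 19.
The 13th integer lands in an occupied pair, forcing a sum of 19.

13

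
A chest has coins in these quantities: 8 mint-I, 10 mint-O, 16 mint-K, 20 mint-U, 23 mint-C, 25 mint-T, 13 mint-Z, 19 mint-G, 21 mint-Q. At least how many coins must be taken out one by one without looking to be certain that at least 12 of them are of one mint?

96

An adversary could hand out at most 11 coins per mint (mint-I, mint-O run out sooner): 8 + 10 + 11 + 11 + 11 + 11 + 11 + 11 + 11 = 95 coins and still no mint has 12.
Pigeonhole: one more coin lands in a mint already at 11, so 96 draws are enough and 95 are not.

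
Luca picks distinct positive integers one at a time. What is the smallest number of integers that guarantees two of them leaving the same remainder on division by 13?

By pigeonhole, the 13 residue classes mod 13 are the pigeonholes.
With 13 integers one could put 1 in each residue class and have no class reach 2.
The 14th integer pushes some class to 2, so 13·1 + 1 = 14.

14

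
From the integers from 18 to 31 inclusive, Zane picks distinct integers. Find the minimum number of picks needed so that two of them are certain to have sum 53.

A set avoiding the sum 53 can contain at most one of each pair {x, 53−x}, plus the 4 elements whose complement lies outside the range.
The integers 18, …, 26 (9 of them) are such a set: any two sum to at least 18+19 = 37 and at most 25+26 = 51 < 53.
By the pigeonhole principle, any 10th integer completes one of the 5 pairs, so 10 choices force a sum of 53.

10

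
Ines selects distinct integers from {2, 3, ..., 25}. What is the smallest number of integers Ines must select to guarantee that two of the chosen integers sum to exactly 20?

Group the elements by complementary pair {x, 20−x}: {2,18}, {3,17}, {4,16}, …, giving 8 two-element pairs, the single value 10 (it cannot pair with itself since the integers are distinct), and 7 integers whose partner 20−x falls outside [2,25].
By pigeonhole, treating each of those 16 groups as a pigeonhole, one can pick one integer per group — 16 integers — with no two summing to 20.
The 17th integer lands in an occupied pair, forcing a sum of 20.

17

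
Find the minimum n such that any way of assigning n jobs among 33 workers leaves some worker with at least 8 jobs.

With 231 jobs one could put exactly 7 in each of the 33 workers, and no worker would reach 8.
One more job must land in a worker that already has 7, giving it 8.
So 33 × 7 + 1 = 232 jobs are required.

232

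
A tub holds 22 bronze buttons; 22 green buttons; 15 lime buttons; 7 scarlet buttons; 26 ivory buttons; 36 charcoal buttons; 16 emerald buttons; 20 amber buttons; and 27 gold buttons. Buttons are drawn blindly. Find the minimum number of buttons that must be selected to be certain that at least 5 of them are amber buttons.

In the worst case for collecting amber buttons, every non-amber button comes out first.
There are 22 + 22 + 15 + 7 + 26 + 36 + 16 + 27 = 171 non-amber buttons altogether.
After those, each further button must be amber, so 171 + 5 = 176 draws guarantee 5 amber buttons.

176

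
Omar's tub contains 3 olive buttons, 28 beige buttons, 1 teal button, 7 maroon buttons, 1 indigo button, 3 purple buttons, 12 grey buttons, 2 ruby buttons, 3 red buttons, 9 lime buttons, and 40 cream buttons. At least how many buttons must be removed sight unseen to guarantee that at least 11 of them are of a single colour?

60

By the pigeonhole principle, put each drawn button into a box by colour. The largest draw with every box below 11 takes min(count, 10) from each colour; colours with fewer than 10 contribute all they have.
Σ min(cᵢ, 10) = 3 + 10 + 1 + 7 + 1 + 3 + 10 + 2 + 3 + 9 + 10 = 59.
Draw number 59 + 1 = 60 must push one box to 11.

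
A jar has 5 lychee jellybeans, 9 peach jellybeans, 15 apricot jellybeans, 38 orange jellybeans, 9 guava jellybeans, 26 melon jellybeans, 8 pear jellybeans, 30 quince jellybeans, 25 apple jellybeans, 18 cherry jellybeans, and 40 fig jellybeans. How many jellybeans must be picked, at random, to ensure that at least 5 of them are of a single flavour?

By pigeonhole, the 11 flavours are the holes; the jellybeans drawn are the pigeons.
To avoid 5 of any one flavour, the worst case takes at most 4 of each flavour.
That gives 4 + 4 + 4 + 4 + 4 + 4 + 4 + 4 + 4 + 4 + 4 = 44 jellybeans with no flavour reaching 5.
The next jellybean forces some flavour to 5, so 44 + 1 = 45.

45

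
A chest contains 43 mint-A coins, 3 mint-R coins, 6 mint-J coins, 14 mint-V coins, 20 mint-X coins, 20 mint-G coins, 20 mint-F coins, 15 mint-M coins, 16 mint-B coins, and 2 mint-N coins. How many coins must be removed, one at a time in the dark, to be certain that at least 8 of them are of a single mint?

Put each drawn coin into a box by mint. The largest draw with every box below 8 takes min(count, 7) from each mint; mints with fewer than 7 contribute all they have.
Σ min(cᵢ, 7) = 7 + 3 + 6 + 7 + 7 + 7 + 7 + 7 + 7 + 2 = 60.
Draw number 60 + 1 = 61 must push one box to 8.

61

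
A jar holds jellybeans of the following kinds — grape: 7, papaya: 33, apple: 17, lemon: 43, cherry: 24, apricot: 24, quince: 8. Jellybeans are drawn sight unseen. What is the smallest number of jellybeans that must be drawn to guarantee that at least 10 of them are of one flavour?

An adversary could hand out at most 9 jellybeans per flavour (grape, quince run out sooner): 7 + 9 + 9 + 9 + 9 + 9 + 8 = 60 jellybeans and still no flavour has 10.
By pigeonhole, one more jellybean lands in a flavour already at 9, so 61 draws are enough and 60 are not.

61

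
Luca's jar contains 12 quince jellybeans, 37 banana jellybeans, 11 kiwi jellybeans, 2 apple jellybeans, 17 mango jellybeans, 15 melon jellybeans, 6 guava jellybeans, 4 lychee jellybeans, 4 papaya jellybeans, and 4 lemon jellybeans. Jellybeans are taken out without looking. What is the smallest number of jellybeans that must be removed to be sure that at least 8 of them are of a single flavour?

By pigeonhole, put each drawn jellybean into a box by flavour. The largest draw with every box below 8 takes min(count, 7) from each flavour; flavours with fewer than 7 contribute all they have.
Σ min(cᵢ, 7) = 7 + 7 + 7 + 2 + 7 + 7 + 6 + 4 + 4 + 4 = 55.
Draw number 55 + 1 = 56 must push one box to 8.

56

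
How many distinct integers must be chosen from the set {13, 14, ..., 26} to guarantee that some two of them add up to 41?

Two chosen integers sum to 41 exactly when both halves of some pair {x, 41−x} with 15 ≤ x ≤ 41−x ≤ 26 are chosen — 6 such pairs.
The remaining 2 elements (those with no distinct partner in range) can never complete a 41-sum, so the worst case takes all of them and one from each pair: 2 + 6 = 8.
The 9th integer has to be the second member of some pair, so 8 + 1 = 9.

9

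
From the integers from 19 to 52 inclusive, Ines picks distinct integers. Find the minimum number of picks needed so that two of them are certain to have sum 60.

24

Group the elements by complementary pair {x, 60−x}: {19,41}, {20,40}, {21,39}, …, giving 11 two-element pairs, the single value 30 (it cannot pair with itself since the integers are distinct), and 11 integers whose partner 60−x falls outside [19,52].
Treating each of those 23 groups as a pigeonhole, one can pick one integer per group — 23 integers — with no two summing to 60.
The 24th integer lands in an occupied pair, forcing a sum of 60.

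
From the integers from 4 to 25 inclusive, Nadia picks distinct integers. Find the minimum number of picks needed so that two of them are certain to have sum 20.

Group the elements by complementary pair {x, 20−x}: {4,16}, {5,15}, {6,14}, …, giving 6 two-element pairs, the single value 10 (it cannot pair with itself since the integers are distinct), and 9 integers whose partner 20−x falls outside [4,25].
Treating each of those 16 groups as a pigeonhole, one can pick one integer per group — 16 integers — with no two summing to 20.
The 17th integer lands in an occupied pair, forcing a sum of 20.

17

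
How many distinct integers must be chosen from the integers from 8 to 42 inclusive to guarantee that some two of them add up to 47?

Two chosen integers sum to 47 exactly when both halves of some pair {x, 47−x} with 8 ≤ x ≤ 47−x ≤ 39 are chosen — 16 such pairs.
The remaining 3 elements (those with no distinct partner in range) can never complete a 47-sum, so the worst case takes all of them and one from each pair: 3 + 16 = 19.
By the pigeonhole principle, the 20th integer has to be the second member of some pair, so 19 + 1 = 20.

20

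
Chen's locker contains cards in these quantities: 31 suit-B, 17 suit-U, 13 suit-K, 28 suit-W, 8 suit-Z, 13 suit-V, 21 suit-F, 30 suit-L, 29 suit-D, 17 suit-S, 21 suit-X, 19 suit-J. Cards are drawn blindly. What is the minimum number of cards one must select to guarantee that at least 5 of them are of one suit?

By the pigeonhole principle, put each drawn card into a box by suit. The largest draw with every box below 5 takes min(count, 4) from each suit.
Σ min(cᵢ, 4) = 4 + 4 + 4 + 4 + 4 + 4 + 4 + 4 + 4 + 4 + 4 + 4 = 48.
Draw number 48 + 1 = 49 must push one box to 5.

49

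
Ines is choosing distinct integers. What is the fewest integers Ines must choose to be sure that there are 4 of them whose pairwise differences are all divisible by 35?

Integers whose pairwise differences are multiples of 35 are exactly those sharing a remainder mod 35. By the pigeonhole principle, the 35 residue classes mod 35 are the pigeonholes.
With 105 integers one could put 3 in each residue class and have no class reach 4.
The 106th integer pushes some class to 4, so 35·3 + 1 = 106.

106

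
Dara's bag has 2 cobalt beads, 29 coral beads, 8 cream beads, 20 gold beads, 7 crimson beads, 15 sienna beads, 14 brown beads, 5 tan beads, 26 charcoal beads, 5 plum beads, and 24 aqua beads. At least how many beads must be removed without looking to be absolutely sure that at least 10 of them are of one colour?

By pigeonhole, put each drawn bead into a box by colour. The largest draw with every box below 10 takes min(count, 9) from each colour; colours with fewer than 9 contribute all they have.
Σ min(cᵢ, 9) = 2 + 9 + 8 + 9 + 7 + 9 + 9 + 5 + 9 + 5 + 9 = 81.
Draw number 81 + 1 = 82 must push one box to 10.

82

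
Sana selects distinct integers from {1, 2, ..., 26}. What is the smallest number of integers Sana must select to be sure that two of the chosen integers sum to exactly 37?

19

A set avoiding the sum 37 can contain at most one of each pair {x, 37−x}, plus the 10 elements whose complement lies outside the range.
The integers 1, …, 18 (18 of them) are such a set: any two sum to at least 1+2 = 3 and at most 17+18 = 35 < 37.
Any 19th integer completes one of the 8 pairs, so 19 choices force a sum of 37.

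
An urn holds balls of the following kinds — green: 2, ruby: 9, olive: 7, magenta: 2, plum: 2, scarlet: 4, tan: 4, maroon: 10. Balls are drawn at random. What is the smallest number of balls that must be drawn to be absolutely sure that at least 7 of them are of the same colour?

33

Put each drawn ball into a box by colour. The largest draw with every box below 7 takes min(count, 6) from each colour; colours with fewer than 6 contribute all they have.
Σ min(cᵢ, 6) = 2 + 6 + 6 + 2 + 2 + 4 + 4 + 6 = 32.
Draw number 32 + 1 = 33 must push one box to 7.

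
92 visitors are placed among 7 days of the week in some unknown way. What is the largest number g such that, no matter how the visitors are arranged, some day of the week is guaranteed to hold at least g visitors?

14

The 7 days of the week are the holes and the 92 visitors are the pigeons.
If every day of the week held at most 13 visitors, the total would be at most 7 × 13 = 91, which is less than 92.
So some day of the week holds at least ⌈92/7⌉ = 14 visitors.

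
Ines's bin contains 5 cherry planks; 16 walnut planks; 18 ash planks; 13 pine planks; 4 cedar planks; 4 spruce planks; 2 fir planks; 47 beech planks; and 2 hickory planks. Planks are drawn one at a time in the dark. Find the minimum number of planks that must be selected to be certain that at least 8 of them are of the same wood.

46

Pigeonhole: the 9 woods are the holes; the planks drawn are the pigeons.
To avoid 8 of any one wood, the worst case takes at most 7 of each wood, or every plank of a wood that has fewer than 7.
That gives 5 + 7 + 7 + 7 + 4 + 4 + 2 + 7 + 2 = 45 planks with no wood reaching 8.
The next plank forces some wood to 8, so 45 + 1 = 46.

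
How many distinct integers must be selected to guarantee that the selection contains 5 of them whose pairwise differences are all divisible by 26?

Integers whose pairwise differences are multiples of 26 are exactly those sharing a remainder mod 26. The 26 residue classes mod 26 are the pigeonholes.
With 104 integers one could put 4 in each residue class and have no class reach 5.
The 105th integer pushes some class to 5, so 26·4 + 1 = 105.

105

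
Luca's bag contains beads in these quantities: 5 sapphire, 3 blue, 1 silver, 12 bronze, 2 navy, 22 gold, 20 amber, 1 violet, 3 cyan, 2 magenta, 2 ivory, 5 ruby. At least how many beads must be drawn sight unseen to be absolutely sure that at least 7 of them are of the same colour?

Pigeonhole: the 12 colours are the holes; the beads drawn are the pigeons.
To avoid 7 of any one colour, the worst case takes at most 6 of each colour, or every bead of a colour that has fewer than 6.
That gives 5 + 3 + 1 + 6 + 2 + 6 + 6 + 1 + 3 + 2 + 2 + 5 = 42 beads with no colour reaching 7.
The next bead forces some colour to 7, so 42 + 1 = 43.

43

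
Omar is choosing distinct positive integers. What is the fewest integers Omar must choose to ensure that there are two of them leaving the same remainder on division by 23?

Pigeonhole: the 23 residue classes mod 23 are the pigeonholes.
With 23 integers one could put 1 in each residue class and have no class reach 2.
The 24th integer pushes some class to 2, so 23·1 + 1 = 24.

24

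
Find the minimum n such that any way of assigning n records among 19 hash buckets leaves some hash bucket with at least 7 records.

115

With 114 records one could put exactly 6 in each of the 19 hash buckets, and no hash bucket would reach 7.
By the pigeonhole principle, one more record must land in a hash bucket that already has 6, giving it 7.
So 19 × 6 + 1 = 115 records are required.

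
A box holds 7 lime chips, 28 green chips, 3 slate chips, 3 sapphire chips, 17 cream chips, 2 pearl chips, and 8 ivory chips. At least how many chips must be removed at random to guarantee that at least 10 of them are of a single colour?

42

An adversary could hand out at most 9 chips per colour (5 colours run out sooner): 7 + 9 + 3 + 3 + 9 + 2 + 8 = 41 chips and still no colour has 10.
By pigeonhole, one more chip lands in a colour already at 9, so 42 draws are enough and 41 are not.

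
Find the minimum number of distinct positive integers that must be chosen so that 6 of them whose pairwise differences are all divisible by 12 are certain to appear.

Integers whose pairwise differences are multiples of 12 are exactly those sharing a remainder mod 12. The 12 residue classes mod 12 are the pigeonholes.
With 60 integers one could put 5 in each residue class and have no class reach 6.
The 61st integer pushes some class to 6, so 12·5 + 1 = 61.

61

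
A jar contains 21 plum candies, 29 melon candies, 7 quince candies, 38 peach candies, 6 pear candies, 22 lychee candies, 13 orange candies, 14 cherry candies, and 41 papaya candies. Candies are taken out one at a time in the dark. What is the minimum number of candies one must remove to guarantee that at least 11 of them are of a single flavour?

An adversary could hand out at most 10 candies per flavour (quince, pear run out sooner): 10 + 10 + 7 + 10 + 6 + 10 + 10 + 10 + 10 = 83 candies and still no flavour has 11.
By pigeonhole, one more candy lands in a flavour already at 10, so 84 draws are enough and 83 are not.

84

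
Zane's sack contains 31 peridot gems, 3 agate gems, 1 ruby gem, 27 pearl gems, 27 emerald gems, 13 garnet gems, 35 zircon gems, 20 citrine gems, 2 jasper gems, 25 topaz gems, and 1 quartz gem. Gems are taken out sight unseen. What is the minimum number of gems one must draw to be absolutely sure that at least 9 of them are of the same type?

By the pigeonhole principle, put each drawn gem into a box by type. The largest draw with every box below 9 takes min(count, 8) from each type; types with fewer than 8 contribute all they have.
Σ min(cᵢ, 8) = 8 + 3 + 1 + 8 + 8 + 8 + 8 + 8 + 2 + 8 + 1 = 63.
Draw number 63 + 1 = 64 must push one box to 9.

64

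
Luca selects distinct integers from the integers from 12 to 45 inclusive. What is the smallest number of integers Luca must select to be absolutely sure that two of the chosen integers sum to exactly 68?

24

A set avoiding the sum 68 can contain at most one of each pair {x, 68−x}, plus the 12 elements whose complement lies outside the range or equal to its own complement.
The integers 12, …, 34 (23 of them) are such a set: any two sum to at least 12+13 = 25 and at most 33+34 = 67 < 68.
By pigeonhole, any 24th integer completes one of the 11 pairs, so 24 choices force a sum of 68.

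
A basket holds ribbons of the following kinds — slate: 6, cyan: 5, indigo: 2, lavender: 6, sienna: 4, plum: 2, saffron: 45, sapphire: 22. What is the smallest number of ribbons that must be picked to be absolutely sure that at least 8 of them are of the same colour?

By the pigeonhole principle, the 8 colours are the holes; the ribbons drawn are the pigeons.
To avoid 8 of any one colour, the worst case takes at most 7 of each colour, or every ribbon of a colour that has fewer than 7.
That gives 6 + 5 + 2 + 6 + 4 + 2 + 7 + 7 = 39 ribbons with no colour reaching 8.
The next ribbon forces some colour to 8, so 39 + 1 = 40.

40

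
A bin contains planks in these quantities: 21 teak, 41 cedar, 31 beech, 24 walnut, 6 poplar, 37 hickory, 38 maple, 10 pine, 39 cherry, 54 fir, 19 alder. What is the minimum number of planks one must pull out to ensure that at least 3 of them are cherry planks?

284

In the worst case for collecting cherry planks, every non-cherry plank comes out first.
There are 21 + 41 + 31 + 24 + 6 + 37 + 38 + 10 + 54 + 19 = 281 non-cherry planks altogether.
After those, each further plank must be cherry, so 281 + 3 = 284 draws guarantee 3 cherry planks.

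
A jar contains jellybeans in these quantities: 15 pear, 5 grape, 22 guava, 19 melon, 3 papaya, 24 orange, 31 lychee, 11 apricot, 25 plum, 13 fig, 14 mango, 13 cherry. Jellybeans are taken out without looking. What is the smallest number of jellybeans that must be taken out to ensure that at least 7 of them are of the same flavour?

An adversary could hand out at most 6 jellybeans per flavour (grape, papaya run out sooner): 6 + 5 + 6 + 6 + 3 + 6 + 6 + 6 + 6 + 6 + 6 + 6 = 68 jellybeans and still no flavour has 7.
By pigeonhole, one more jellybean lands in a flavour already at 6, so 69 draws are enough and 68 are not.

69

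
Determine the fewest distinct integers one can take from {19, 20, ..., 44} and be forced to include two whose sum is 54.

Two chosen integers sum to 54 exactly when both halves of some pair {x, 54−x} with 19 ≤ x ≤ 54−x ≤ 35 are chosen — 8 such pairs.
The remaining 10 elements (those with no distinct partner in range) can never complete a 54-sum, so the worst case takes all of them and one from each pair: 10 + 8 = 18.
By the pigeonhole principle, the 19th integer has to be the second member of some pair, so 18 + 1 = 19.

19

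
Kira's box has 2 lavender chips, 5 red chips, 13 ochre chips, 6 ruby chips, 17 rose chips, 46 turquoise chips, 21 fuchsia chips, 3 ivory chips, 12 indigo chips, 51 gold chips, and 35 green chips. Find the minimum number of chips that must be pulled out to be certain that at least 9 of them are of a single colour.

73

Put each drawn chip into a box by colour. The largest draw with every box below 9 takes min(count, 8) from each colour; colours with fewer than 8 contribute all they have.
Σ min(cᵢ, 8) = 2 + 5 + 8 + 6 + 8 + 8 + 8 + 3 + 8 + 8 + 8 = 72.
Draw number 72 + 1 = 73 must push one box to 9.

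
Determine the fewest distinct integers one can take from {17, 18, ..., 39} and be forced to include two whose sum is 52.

15

Two chosen integers sum to 52 exactly when both halves of some pair {x, 52−x} with 17 ≤ x ≤ 52−x ≤ 35 are chosen — 9 such pairs.
The remaining 5 elements (those with no distinct partner in range) can never complete a 52-sum, so the worst case takes all of them and one from each pair: 5 + 9 = 14.
By pigeonhole, the 15th integer has to be the second member of some pair, so 14 + 1 = 15.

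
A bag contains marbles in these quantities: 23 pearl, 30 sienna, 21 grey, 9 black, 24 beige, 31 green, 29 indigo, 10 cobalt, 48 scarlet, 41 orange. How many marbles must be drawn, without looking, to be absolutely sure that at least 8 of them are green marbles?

243

In the worst case for collecting green marbles, every non-green marble comes out first.
There are 23 + 30 + 21 + 9 + 24 + 29 + 10 + 48 + 41 = 235 non-green marbles altogether.
After those, each further marble must be green, so 235 + 8 = 243 draws guarantee 8 green marbles.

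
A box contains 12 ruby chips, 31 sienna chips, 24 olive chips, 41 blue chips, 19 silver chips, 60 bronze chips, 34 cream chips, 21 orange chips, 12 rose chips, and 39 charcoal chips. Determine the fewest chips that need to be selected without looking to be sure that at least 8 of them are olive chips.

277

In the worst case for collecting olive chips, every non-olive chip comes out first.
There are 12 + 31 + 41 + 19 + 60 + 34 + 21 + 12 + 39 = 269 non-olive chips altogether.
After those, each further chip must be olive, so 269 + 8 = 277 draws guarantee 8 olive chips.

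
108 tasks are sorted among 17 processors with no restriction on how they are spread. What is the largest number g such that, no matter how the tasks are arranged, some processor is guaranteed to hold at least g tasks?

7

Pigeonhole: the 17 processors are the holes and the 108 tasks are the pigeons.
If every processor held at most 6 tasks, the total would be at most 17 × 6 = 102, which is less than 108.
So some processor holds at least ⌈108/17⌉ = 7 tasks.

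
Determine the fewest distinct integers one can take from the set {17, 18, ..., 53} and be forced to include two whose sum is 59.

25

Group the elements by complementary pair {x, 59−x}: {17,42}, {18,41}, {19,40}, …, giving 13 two-element pairs and 11 integers whose partner 59−x falls outside [17,53].
Treating each of those 24 groups as a pigeonhole, one can pick one integer per group — 24 integers — with no two summing to 59.
The 25th integer lands in an occupied pair, forcing a sum of 59.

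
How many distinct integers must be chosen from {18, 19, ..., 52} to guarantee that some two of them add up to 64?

22

Group the elements by complementary pair {x, 64−x}: {18,46}, {19,45}, {20,44}, …, giving 14 two-element pairs, the single value 32 (it cannot pair with itself since the integers are distinct), and 6 integers whose partner 64−x falls outside [18,52].
Treating each of those 21 groups as a pigeonhole, one can pick one integer per group — 21 integers — with no two summing to 64.
The 22nd integer lands in an occupied pair, forcing a sum of 64.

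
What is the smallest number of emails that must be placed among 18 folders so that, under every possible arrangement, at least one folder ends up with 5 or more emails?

73

With 72 emails one could put exactly 4 in each of the 18 folders, and no folder would reach 5.
By the pigeonhole principle, one more email must land in a folder that already has 4, giving it 5.
So 18 × 4 + 1 = 73 emails are required.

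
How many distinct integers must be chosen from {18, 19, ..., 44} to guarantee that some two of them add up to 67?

17

A set avoiding the sum 67 can contain at most one of each pair {x, 67−x}, plus the 5 elements whose complement lies outside the range.
The integers 18, …, 33 (16 of them) are such a set: any two sum to at least 18+19 = 37 and at most 32+33 = 65 < 67.
By the pigeonhole principle, any 17th integer completes one of the 11 pairs, so 17 choices force a sum of 67.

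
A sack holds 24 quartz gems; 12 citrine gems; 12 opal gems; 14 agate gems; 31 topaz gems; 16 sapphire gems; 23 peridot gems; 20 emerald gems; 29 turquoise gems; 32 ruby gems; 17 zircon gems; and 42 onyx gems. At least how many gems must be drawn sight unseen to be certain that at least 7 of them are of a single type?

73

Pigeonhole: the 12 types are the holes; the gems drawn are the pigeons.
To avoid 7 of any one type, the worst case takes at most 6 of each type.
That gives 6 + 6 + 6 + 6 + 6 + 6 + 6 + 6 + 6 + 6 + 6 + 6 = 72 gems with no type reaching 7.
The next gem forces some type to 7, so 72 + 1 = 73.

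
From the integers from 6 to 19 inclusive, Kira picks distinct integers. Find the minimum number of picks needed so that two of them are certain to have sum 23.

9

Two chosen integers sum to 23 exactly when both halves of some pair {x, 23−x} with 6 ≤ x ≤ 23−x ≤ 17 are chosen — 6 such pairs.
The remaining 2 elements (those with no distinct partner in range) can never complete a 23-sum, so the worst case takes all of them and one from each pair: 2 + 6 = 8.
The 9th integer has to be the second member of some pair, so 8 + 1 = 9.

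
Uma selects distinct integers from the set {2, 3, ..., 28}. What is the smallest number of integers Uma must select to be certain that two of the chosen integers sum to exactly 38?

19

A set avoiding the sum 38 can contain at most one of each pair {x, 38−x}, plus the 9 elements whose complement lies outside the range or equal to its own complement.
The integers 2, …, 19 (18 of them) are such a set: any two sum to at least 2+3 = 5 and at most 18+19 = 37 < 38.
Any 19th integer completes one of the 9 pairs, so 19 choices force a sum of 38.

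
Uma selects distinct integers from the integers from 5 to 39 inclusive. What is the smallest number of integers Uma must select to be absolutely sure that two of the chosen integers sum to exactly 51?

A set avoiding the sum 51 can contain at most one of each pair {x, 51−x}, plus the 7 elements whose complement lies outside the range.
The integers 5, …, 25 (21 of them) are such a set: any two sum to at least 5+6 = 11 and at most 24+25 = 49 < 51.
By the pigeonhole principle, any 22nd integer completes one of the 14 pairs, so 22 choices force a sum of 51.

22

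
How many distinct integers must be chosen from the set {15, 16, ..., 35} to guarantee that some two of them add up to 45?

14

A set avoiding the sum 45 can contain at most one of each pair {x, 45−x}, plus the 5 elements whose complement lies outside the range.
The integers 23, …, 35 (13 of them) are such a set: any two sum to at least 23+24 = 47 > 45.
Any 14th integer completes one of the 8 pairs, so 14 choices force a sum of 45.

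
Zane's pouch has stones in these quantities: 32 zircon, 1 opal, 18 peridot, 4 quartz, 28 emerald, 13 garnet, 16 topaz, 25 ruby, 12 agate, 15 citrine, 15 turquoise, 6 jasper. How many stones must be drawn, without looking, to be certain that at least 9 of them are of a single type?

By the pigeonhole principle, put each drawn stone into a box by type. The largest draw with every box below 9 takes min(count, 8) from each type; types with fewer than 8 contribute all they have.
Σ min(cᵢ, 8) = 8 + 1 + 8 + 4 + 8 + 8 + 8 + 8 + 8 + 8 + 8 + 6 = 83.
Draw number 83 + 1 = 84 must push one box to 9.

84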